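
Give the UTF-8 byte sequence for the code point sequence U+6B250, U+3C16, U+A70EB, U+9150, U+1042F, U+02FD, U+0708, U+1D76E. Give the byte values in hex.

U+6B250: 4-byte form → F1 AB 89 90.
U+3C16: 3-byte form → E3 B0 96.
U+A70EB: 4-byte form → F2 A7 83 AB.
U+9150: 3-byte form → E9 85 90.
U+1042F: 4-byte form → F0 90 90 AF.
U+02FD: 2-byte form → CB BD.
U+0708: 2-byte form → DC 88.
U+1D76E: 4-byte form → F0 9D 9D AE.
Concatenated (26 bytes): F1 AB 89 90 E3 B0 96 F2 A7 83 AB E9 85 90 F0 90 90 AF CB BD DC 88 F0 9D 9D AE.

F1 AB 89 90 E3 B0 96 F2 A7 83 AB E9 85 90 F0 90 90 AF CB BD DC 88 F0 9D 9D AE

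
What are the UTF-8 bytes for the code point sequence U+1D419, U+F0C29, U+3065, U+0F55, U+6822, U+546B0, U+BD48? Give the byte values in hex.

U+1D419: 4-byte form → F0 9D 90 99.
U+F0C29: 4-byte form → F3 B0 B0 A9.
U+3065: 3-byte form → E3 81 A5.
U+0F55: 3-byte form → E0 BD 95.
U+6822: 3-byte form → E6 A0 A2.
U+546B0: 4-byte form → F1 94 9A B0.
U+BD48: 3-byte form → EB B5 88.
Concatenated (24 bytes): F0 9D 90 99 F3 B0 B0 A9 E3 81 A5 E0 BD 95 E6 A0 A2 F1 94 9A B0 EB B5 88.

F0 9D 90 99 F3 B0 B0 A9 E3 81 A5 E0 BD 95 E6 A0 A2 F1 94 9A B0 EB B5 88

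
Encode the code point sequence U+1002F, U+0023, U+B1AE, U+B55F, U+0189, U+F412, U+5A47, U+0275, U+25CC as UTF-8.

F0 90 80 AF 23 EB 86 AE EB 95 9F C6 89 EF 90 92 E5 A9 87 C9 B5 E2 97 8C

U+1002F: 4-byte form → F0 90 80 AF.
U+0023: 1-byte form → 23.
U+B1AE: 3-byte form → EB 86 AE.
U+B55F: 3-byte form → EB 95 9F.
U+0189: 2-byte form → C6 89.
U+F412: 3-byte form → EF 90 92.
U+5A47: 3-byte form → E5 A9 87.
U+0275: 2-byte form → C9 B5.
U+25CC: 3-byte form → E2 97 8C.
Concatenated (24 bytes): F0 90 80 AF 23 EB 86 AE EB 95 9F C6 89 EF 90 92 E5 A9 87 C9 B5 E2 97 8C.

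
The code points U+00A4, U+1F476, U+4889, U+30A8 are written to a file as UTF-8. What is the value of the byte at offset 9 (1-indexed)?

0x89

1-indexed offset 9 is 0-indexed offset 8.
U+00A4 → 2-byte form C2 A4 at offsets 0–1.
U+1F476 → 4-byte form F0 9F 91 B6 at offsets 2–5.
U+4889 → 3-byte form E4 A2 89 at offsets 6–8.
Offset 8 falls in char 3's range; it's byte 3 of E4 A2 89 = 0x89.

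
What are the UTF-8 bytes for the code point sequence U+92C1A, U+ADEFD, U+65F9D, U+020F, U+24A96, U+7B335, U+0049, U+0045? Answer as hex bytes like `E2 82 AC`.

F2 92 B0 9A F2 AD BB BD F1 A5 BE 9D C8 8F F0 A4 AA 96 F1 BB 8C B5 49 45

U+92C1A: 4-byte form → F2 92 B0 9A.
U+ADEFD: 4-byte form → F2 AD BB BD.
U+65F9D: 4-byte form → F1 A5 BE 9D.
U+020F: 2-byte form → C8 8F.
U+24A96: 4-byte form → F0 A4 AA 96.
U+7B335: 4-byte form → F1 BB 8C B5.
U+0049: 1-byte form → 49.
U+0045: 1-byte form → 45.
Concatenated (24 bytes): F2 92 B0 9A F2 AD BB BD F1 A5 BE 9D C8 8F F0 A4 AA 96 F1 BB 8C B5 49 45.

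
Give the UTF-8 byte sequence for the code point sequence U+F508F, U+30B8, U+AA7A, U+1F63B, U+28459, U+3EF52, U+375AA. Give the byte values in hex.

F3 B5 82 8F E3 82 B8 EA A9 BA F0 9F 98 BB F0 A8 91 99 F0 BE BD 92 F0 B7 96 AA

U+F508F: 4-byte form → F3 B5 82 8F.
U+30B8: 3-byte form → E3 82 B8.
U+AA7A: 3-byte form → EA A9 BA.
U+1F63B: 4-byte form → F0 9F 98 BB.
U+28459: 4-byte form → F0 A8 91 99.
U+3EF52: 4-byte form → F0 BE BD 92.
U+375AA: 4-byte form → F0 B7 96 AA.
Concatenated (26 bytes): F3 B5 82 8F E3 82 B8 EA A9 BA F0 9F 98 BB F0 A8 91 99 F0 BE BD 92 F0 B7 96 AA.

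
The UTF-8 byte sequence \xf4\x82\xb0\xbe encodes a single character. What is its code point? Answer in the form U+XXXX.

U+102C3E

Leading byte 0xF4 = 11110100 matches 11110xxx → 4-byte sequence.
Byte 1: 0xF4 = 11110100, payload 100 (3 bits).
Byte 2: 0x82 = 10000010 (10xxxxxx ✓), payload 000010.
Byte 3: 0xB0 = 10110000 (10xxxxxx ✓), payload 110000.
Byte 4: 0xBE = 10111110 (10xxxxxx ✓), payload 111110.
Concatenate: 100000010110000111110 = 0x102C3E (21 bits → U+102C3E).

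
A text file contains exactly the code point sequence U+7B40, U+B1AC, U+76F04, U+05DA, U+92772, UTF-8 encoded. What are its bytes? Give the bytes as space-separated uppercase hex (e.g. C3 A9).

E7 AD 80 EB 86 AC F1 B6 BC 84 D7 9A F2 92 9D B2

U+7B40: 3-byte form → E7 AD 80.
U+B1AC: 3-byte form → EB 86 AC.
U+76F04: 4-byte form → F1 B6 BC 84.
U+05DA: 2-byte form → D7 9A.
U+92772: 4-byte form → F2 92 9D B2.
Concatenated (16 bytes): E7 AD 80 EB 86 AC F1 B6 BC 84 D7 9A F2 92 9D B2.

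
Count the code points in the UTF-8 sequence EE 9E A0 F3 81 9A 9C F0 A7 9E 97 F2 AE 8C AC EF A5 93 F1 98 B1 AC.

6

Byte at offset 0: 0xEE = 11101110 → 3-byte char (#1). Advance 3.
Byte at offset 3: 0xF3 = 11110011 → 4-byte char (#2). Advance 4.
Byte at offset 7: 0xF0 = 11110000 → 4-byte char (#3). Advance 4.
Byte at offset 11: 0xF2 = 11110010 → 4-byte char (#4). Advance 4.
Byte at offset 15: 0xEF = 11101111 → 3-byte char (#5). Advance 3.
Byte at offset 18: 0xF1 = 11110001 → 4-byte char (#6). Advance 4.
Reached end at offset 22 after 6 code points.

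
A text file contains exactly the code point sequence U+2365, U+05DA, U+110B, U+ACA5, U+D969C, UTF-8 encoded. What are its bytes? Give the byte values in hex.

E2 8D A5 D7 9A E1 84 8B EA B2 A5 F3 99 9A 9C

U+2365: 3-byte form → E2 8D A5.
U+05DA: 2-byte form → D7 9A.
U+110B: 3-byte form → E1 84 8B.
U+ACA5: 3-byte form → EA B2 A5.
U+D969C: 4-byte form → F3 99 9A 9C.
Concatenated (15 bytes): E2 8D A5 D7 9A E1 84 8B EA B2 A5 F3 99 9A 9C.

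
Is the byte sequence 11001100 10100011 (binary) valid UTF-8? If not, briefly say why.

valid

Leading byte 0xCC = 11001100 → 2-byte form.
Continuation bytes 0xA3=10100011 all match 10xxxxxx.
Decoded value 0x323 is ≥ 0x80 (shortest form) and not a surrogate.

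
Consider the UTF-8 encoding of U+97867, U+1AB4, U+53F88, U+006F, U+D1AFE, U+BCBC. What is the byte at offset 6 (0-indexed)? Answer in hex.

0xB4

U+97867 → 4-byte form F2 97 A1 A7 at offsets 0–3.
U+1AB4 → 3-byte form E1 AA B4 at offsets 4–6.
Offset 6 falls in char 2's range; it's byte 3 of E1 AA B4 = 0xB4.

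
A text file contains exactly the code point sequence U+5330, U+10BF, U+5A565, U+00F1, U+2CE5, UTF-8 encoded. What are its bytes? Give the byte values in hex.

E5 8C B0 E1 82 BF F1 9A 95 A5 C3 B1 E2 B3 A5

U+5330: 3-byte form → E5 8C B0.
U+10BF: 3-byte form → E1 82 BF.
U+5A565: 4-byte form → F1 9A 95 A5.
U+00F1: 2-byte form → C3 B1.
U+2CE5: 3-byte form → E2 B3 A5.
Concatenated (15 bytes): E5 8C B0 E1 82 BF F1 9A 95 A5 C3 B1 E2 B3 A5.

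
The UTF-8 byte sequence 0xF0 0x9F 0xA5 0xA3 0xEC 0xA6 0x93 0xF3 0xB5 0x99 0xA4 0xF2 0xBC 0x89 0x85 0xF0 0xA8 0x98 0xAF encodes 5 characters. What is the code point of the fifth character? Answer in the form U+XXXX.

Offset 0: leading byte 0xF0 = 11110000 → 4-byte char #1 = F0 9F A5 A3.
Offset 4: leading byte 0xEC = 11101100 → 3-byte char #2 = EC A6 93.
Offset 7: leading byte 0xF3 = 11110011 → 4-byte char #3 = F3 B5 99 A4.
Offset 11: leading byte 0xF2 = 11110010 → 4-byte char #4 = F2 BC 89 85.
Offset 15: leading byte 0xF0 = 11110000 → 4-byte char #5 = F0 A8 98 AF.
Leading byte 0xF0 = 11110000 matches 11110xxx → 4-byte sequence.
Byte 1: 0xF0 = 11110000, payload 000 (3 bits).
Byte 2: 0xA8 = 10101000 (10xxxxxx ✓), payload 101000.
Byte 3: 0x98 = 10011000 (10xxxxxx ✓), payload 011000.
Byte 4: 0xAF = 10101111 (10xxxxxx ✓), payload 101111.
Concatenate: 000101000011000101111 = 0x2862F (21 bits → U+2862F).

U+2862F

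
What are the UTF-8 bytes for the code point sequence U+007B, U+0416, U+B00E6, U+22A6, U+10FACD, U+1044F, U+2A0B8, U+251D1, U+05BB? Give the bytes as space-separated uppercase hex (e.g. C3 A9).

7B D0 96 F2 B0 83 A6 E2 8A A6 F4 8F AB 8D F0 90 91 8F F0 AA 82 B8 F0 A5 87 91 D6 BB

U+007B: 1-byte form → 7B.
U+0416: 2-byte form → D0 96.
U+B00E6: 4-byte form → F2 B0 83 A6.
U+22A6: 3-byte form → E2 8A A6.
U+10FACD: 4-byte form → F4 8F AB 8D.
U+1044F: 4-byte form → F0 90 91 8F.
U+2A0B8: 4-byte form → F0 AA 82 B8.
U+251D1: 4-byte form → F0 A5 87 91.
U+05BB: 2-byte form → D6 BB.
Concatenated (28 bytes): 7B D0 96 F2 B0 83 A6 E2 8A A6 F4 8F AB 8D F0 90 91 8F F0 AA 82 B8 F0 A5 87 91 D6 BB.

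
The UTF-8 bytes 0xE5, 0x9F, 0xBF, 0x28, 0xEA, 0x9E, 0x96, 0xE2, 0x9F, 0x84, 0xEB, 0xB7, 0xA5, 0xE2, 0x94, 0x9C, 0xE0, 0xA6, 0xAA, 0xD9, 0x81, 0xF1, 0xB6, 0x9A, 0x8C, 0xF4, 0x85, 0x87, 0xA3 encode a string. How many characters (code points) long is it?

10

Byte at offset 0: 0xE5 = 11100101 → 3-byte char (#1). Advance 3.
Byte at offset 3: 0x28 = 00101000 → 1-byte char (#2). Advance 1.
Byte at offset 4: 0xEA = 11101010 → 3-byte char (#3). Advance 3.
Byte at offset 7: 0xE2 = 11100010 → 3-byte char (#4). Advance 3.
Byte at offset 10: 0xEB = 11101011 → 3-byte char (#5). Advance 3.
Byte at offset 13: 0xE2 = 11100010 → 3-byte char (#6). Advance 3.
Byte at offset 16: 0xE0 = 11100000 → 3-byte char (#7). Advance 3.
Byte at offset 19: 0xD9 = 11011001 → 2-byte char (#8). Advance 2.
Byte at offset 21: 0xF1 = 11110001 → 4-byte char (#9). Advance 4.
Byte at offset 25: 0xF4 = 11110100 → 4-byte char (#10). Advance 4.
Reached end at offset 29 after 10 code points.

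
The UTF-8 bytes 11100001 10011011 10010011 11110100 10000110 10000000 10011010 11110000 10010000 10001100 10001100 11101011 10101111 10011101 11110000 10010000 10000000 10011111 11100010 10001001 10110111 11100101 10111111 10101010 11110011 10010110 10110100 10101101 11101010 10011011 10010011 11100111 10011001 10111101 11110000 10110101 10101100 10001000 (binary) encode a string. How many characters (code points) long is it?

Byte at offset 0: 0xE1 = 11100001 → 3-byte char (#1). Advance 3.
Byte at offset 3: 0xF4 = 11110100 → 4-byte char (#2). Advance 4.
Byte at offset 7: 0xF0 = 11110000 → 4-byte char (#3). Advance 4.
Byte at offset 11: 0xEB = 11101011 → 3-byte char (#4). Advance 3.
Byte at offset 14: 0xF0 = 11110000 → 4-byte char (#5). Advance 4.
Byte at offset 18: 0xE2 = 11100010 → 3-byte char (#6). Advance 3.
Byte at offset 21: 0xE5 = 11100101 → 3-byte char (#7). Advance 3.
Byte at offset 24: 0xF3 = 11110011 → 4-byte char (#8). Advance 4.
Byte at offset 28: 0xEA = 11101010 → 3-byte char (#9). Advance 3.
Byte at offset 31: 0xE7 = 11100111 → 3-byte char (#10). Advance 3.
Byte at offset 34: 0xF0 = 11110000 → 4-byte char (#11). Advance 4.
Reached end at offset 38 after 11 code points.

11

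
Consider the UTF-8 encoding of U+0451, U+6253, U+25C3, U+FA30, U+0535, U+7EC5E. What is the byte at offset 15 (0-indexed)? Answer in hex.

U+0451 → 2-byte form D1 91 at offsets 0–1.
U+6253 → 3-byte form E6 89 93 at offsets 2–4.
U+25C3 → 3-byte form E2 97 83 at offsets 5–7.
U+FA30 → 3-byte form EF A8 B0 at offsets 8–10.
U+0535 → 2-byte form D4 B5 at offsets 11–12.
U+7EC5E → 4-byte form F1 BE B1 9E at offsets 13–16.
Offset 15 falls in char 6's range; it's byte 3 of F1 BE B1 9E = 0xB1.

0xB1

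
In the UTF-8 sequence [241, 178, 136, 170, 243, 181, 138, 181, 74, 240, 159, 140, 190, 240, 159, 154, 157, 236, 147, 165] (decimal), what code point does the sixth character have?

Offset 0: leading byte 0xF1 = 11110001 → 4-byte char #1 = F1 B2 88 AA.
Offset 4: leading byte 0xF3 = 11110011 → 4-byte char #2 = F3 B5 8A B5.
Offset 8: leading byte 0x4A = 01001010 → 1-byte char #3 = 4A.
Offset 9: leading byte 0xF0 = 11110000 → 4-byte char #4 = F0 9F 8C BE.
Offset 13: leading byte 0xF0 = 11110000 → 4-byte char #5 = F0 9F 9A 9D.
Offset 17: leading byte 0xEC = 11101100 → 3-byte char #6 = EC 93 A5.
Leading byte 0xEC = 11101100 matches 1110xxxx → 3-byte sequence.
Byte 1: 0xEC = 11101100, payload 1100 (4 bits).
Byte 2: 0x93 = 10010011 (10xxxxxx ✓), payload 010011.
Byte 3: 0xA5 = 10100101 (10xxxxxx ✓), payload 100101.
Concatenate: 1100010011100101 = 0xC4E5 (16 bits → U+C4E5).

U+C4E5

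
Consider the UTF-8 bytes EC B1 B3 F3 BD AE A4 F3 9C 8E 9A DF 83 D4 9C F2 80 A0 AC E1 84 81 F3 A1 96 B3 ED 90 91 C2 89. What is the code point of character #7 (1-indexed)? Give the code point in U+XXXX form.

U+1101

Offset 0: leading byte 0xEC = 11101100 → 3-byte char #1 = EC B1 B3.
Offset 3: leading byte 0xF3 = 11110011 → 4-byte char #2 = F3 BD AE A4.
Offset 7: leading byte 0xF3 = 11110011 → 4-byte char #3 = F3 9C 8E 9A.
Offset 11: leading byte 0xDF = 11011111 → 2-byte char #4 = DF 83.
Offset 13: leading byte 0xD4 = 11010100 → 2-byte char #5 = D4 9C.
Offset 15: leading byte 0xF2 = 11110010 → 4-byte char #6 = F2 80 A0 AC.
Offset 19: leading byte 0xE1 = 11100001 → 3-byte char #7 = E1 84 81.
Leading byte 0xE1 = 11100001 matches 1110xxxx → 3-byte sequence.
Byte 1: 0xE1 = 11100001, payload 0001 (4 bits).
Byte 2: 0x84 = 10000100 (10xxxxxx ✓), payload 000100.
Byte 3: 0x81 = 10000001 (10xxxxxx ✓), payload 000001.
Concatenate: 0001000100000001 = 0x1101 (16 bits → U+1101).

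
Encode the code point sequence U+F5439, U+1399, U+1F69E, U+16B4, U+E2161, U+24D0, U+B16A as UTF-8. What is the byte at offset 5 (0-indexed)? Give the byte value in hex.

0x8E

U+F5439 → 4-byte form F3 B5 90 B9 at offsets 0–3.
U+1399 → 3-byte form E1 8E 99 at offsets 4–6.
Offset 5 falls in char 2's range; it's byte 2 of E1 8E 99 = 0x8E.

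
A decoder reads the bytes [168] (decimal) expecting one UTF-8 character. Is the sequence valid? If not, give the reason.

Byte 0xA8 = 10101000 has the form 10xxxxxx — a continuation byte — but there is no preceding leading byte.

invalid (continuation byte with no leading byte)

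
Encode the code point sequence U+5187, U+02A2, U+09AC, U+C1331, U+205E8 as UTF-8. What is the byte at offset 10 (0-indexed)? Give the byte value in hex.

0x8C

U+5187 → 3-byte form E5 86 87 at offsets 0–2.
U+02A2 → 2-byte form CA A2 at offsets 3–4.
U+09AC → 3-byte form E0 A6 AC at offsets 5–7.
U+C1331 → 4-byte form F3 81 8C B1 at offsets 8–11.
Offset 10 falls in char 4's range; it's byte 3 of F3 81 8C B1 = 0x8C.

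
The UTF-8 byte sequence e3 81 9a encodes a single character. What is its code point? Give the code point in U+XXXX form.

Leading byte 0xE3 = 11100011 matches 1110xxxx → 3-byte sequence.
Byte 1: 0xE3 = 11100011, payload 0011 (4 bits).
Byte 2: 0x81 = 10000001 (10xxxxxx ✓), payload 000001.
Byte 3: 0x9A = 10011010 (10xxxxxx ✓), payload 011010.
Concatenate: 0011000001011010 = 0x305A (16 bits → U+305A).

U+305A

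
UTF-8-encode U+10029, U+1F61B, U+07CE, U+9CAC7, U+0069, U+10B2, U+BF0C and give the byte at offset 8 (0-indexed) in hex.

U+10029 → 4-byte form F0 90 80 A9 at offsets 0–3.
U+1F61B → 4-byte form F0 9F 98 9B at offsets 4–7.
U+07CE → 2-byte form DF 8E at offsets 8–9.
Offset 8 falls in char 3's range; it's byte 1 of DF 8E = 0xDF.

0xDF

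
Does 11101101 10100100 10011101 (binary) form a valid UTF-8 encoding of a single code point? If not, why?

Structurally a 3-byte sequence; payload = 0xD91D.
But 0xD91D is in U+D800–U+DFFF, the surrogate range. Surrogates are not Unicode scalar values and are forbidden in UTF-8.

invalid (encodes a surrogate (U+D800–U+DFFF))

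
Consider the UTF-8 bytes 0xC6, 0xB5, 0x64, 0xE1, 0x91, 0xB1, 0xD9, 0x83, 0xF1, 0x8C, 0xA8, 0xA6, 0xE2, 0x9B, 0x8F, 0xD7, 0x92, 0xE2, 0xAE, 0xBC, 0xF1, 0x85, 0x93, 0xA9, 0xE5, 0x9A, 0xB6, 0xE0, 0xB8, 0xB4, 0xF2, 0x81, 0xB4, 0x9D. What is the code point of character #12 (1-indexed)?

U+81D1D

Offset 0: leading byte 0xC6 = 11000110 → 2-byte char #1 = C6 B5.
Offset 2: leading byte 0x64 = 01100100 → 1-byte char #2 = 64.
Offset 3: leading byte 0xE1 = 11100001 → 3-byte char #3 = E1 91 B1.
Offset 6: leading byte 0xD9 = 11011001 → 2-byte char #4 = D9 83.
Offset 8: leading byte 0xF1 = 11110001 → 4-byte char #5 = F1 8C A8 A6.
Offset 12: leading byte 0xE2 = 11100010 → 3-byte char #6 = E2 9B 8F.
Offset 15: leading byte 0xD7 = 11010111 → 2-byte char #7 = D7 92.
Offset 17: leading byte 0xE2 = 11100010 → 3-byte char #8 = E2 AE BC.
Offset 20: leading byte 0xF1 = 11110001 → 4-byte char #9 = F1 85 93 A9.
Offset 24: leading byte 0xE5 = 11100101 → 3-byte char #10 = E5 9A B6.
Offset 27: leading byte 0xE0 = 11100000 → 3-byte char #11 = E0 B8 B4.
Offset 30: leading byte 0xF2 = 11110010 → 4-byte char #12 = F2 81 B4 9D.
Leading byte 0xF2 = 11110010 matches 11110xxx → 4-byte sequence.
Byte 1: 0xF2 = 11110010, payload 010 (3 bits).
Byte 2: 0x81 = 10000001 (10xxxxxx ✓), payload 000001.
Byte 3: 0xB4 = 10110100 (10xxxxxx ✓), payload 110100.
Byte 4: 0x9D = 10011101 (10xxxxxx ✓), payload 011101.
Concatenate: 010000001110100011101 = 0x81D1D (21 bits → U+81D1D).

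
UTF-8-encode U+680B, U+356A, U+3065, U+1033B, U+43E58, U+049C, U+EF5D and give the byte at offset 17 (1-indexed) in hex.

1-indexed offset 17 is 0-indexed offset 16.
U+680B → 3-byte form E6 A0 8B at offsets 0–2.
U+356A → 3-byte form E3 95 AA at offsets 3–5.
U+3065 → 3-byte form E3 81 A5 at offsets 6–8.
U+1033B → 4-byte form F0 90 8C BB at offsets 9–12.
U+43E58 → 4-byte form F1 83 B9 98 at offsets 13–16.
Offset 16 falls in char 5's range; it's byte 4 of F1 83 B9 98 = 0x98.

0x98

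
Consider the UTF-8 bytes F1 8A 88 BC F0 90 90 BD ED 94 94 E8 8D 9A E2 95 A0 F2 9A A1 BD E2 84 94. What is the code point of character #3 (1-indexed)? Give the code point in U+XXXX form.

Offset 0: leading byte 0xF1 = 11110001 → 4-byte char #1 = F1 8A 88 BC.
Offset 4: leading byte 0xF0 = 11110000 → 4-byte char #2 = F0 90 90 BD.
Offset 8: leading byte 0xED = 11101101 → 3-byte char #3 = ED 94 94.
Leading byte 0xED = 11101101 matches 1110xxxx → 3-byte sequence.
Byte 1: 0xED = 11101101, payload 1101 (4 bits).
Byte 2: 0x94 = 10010100 (10xxxxxx ✓), payload 010100.
Byte 3: 0x94 = 10010100 (10xxxxxx ✓), payload 010100.
Concatenate: 1101010100010100 = 0xD514 (16 bits → U+D514).

U+D514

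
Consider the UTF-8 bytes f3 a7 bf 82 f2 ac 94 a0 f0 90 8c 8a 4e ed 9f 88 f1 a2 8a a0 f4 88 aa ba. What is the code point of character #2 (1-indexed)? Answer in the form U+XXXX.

U+AC520

Offset 0: leading byte 0xF3 = 11110011 → 4-byte char #1 = F3 A7 BF 82.
Offset 4: leading byte 0xF2 = 11110010 → 4-byte char #2 = F2 AC 94 A0.
Leading byte 0xF2 = 11110010 matches 11110xxx → 4-byte sequence.
Byte 1: 0xF2 = 11110010, payload 010 (3 bits).
Byte 2: 0xAC = 10101100 (10xxxxxx ✓), payload 101100.
Byte 3: 0x94 = 10010100 (10xxxxxx ✓), payload 010100.
Byte 4: 0xA0 = 10100000 (10xxxxxx ✓), payload 100000.
Concatenate: 010101100010100100000 = 0xAC520 (21 bits → U+AC520).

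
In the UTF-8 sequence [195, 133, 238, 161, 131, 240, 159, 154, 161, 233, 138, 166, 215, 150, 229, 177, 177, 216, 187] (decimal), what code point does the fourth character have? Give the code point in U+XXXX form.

Offset 0: leading byte 0xC3 = 11000011 → 2-byte char #1 = C3 85.
Offset 2: leading byte 0xEE = 11101110 → 3-byte char #2 = EE A1 83.
Offset 5: leading byte 0xF0 = 11110000 → 4-byte char #3 = F0 9F 9A A1.
Offset 9: leading byte 0xE9 = 11101001 → 3-byte char #4 = E9 8A A6.
Leading byte 0xE9 = 11101001 matches 1110xxxx → 3-byte sequence.
Byte 1: 0xE9 = 11101001, payload 1001 (4 bits).
Byte 2: 0x8A = 10001010 (10xxxxxx ✓), payload 001010.
Byte 3: 0xA6 = 10100110 (10xxxxxx ✓), payload 100110.
Concatenate: 1001001010100110 = 0x92A6 (16 bits → U+92A6).

U+92A6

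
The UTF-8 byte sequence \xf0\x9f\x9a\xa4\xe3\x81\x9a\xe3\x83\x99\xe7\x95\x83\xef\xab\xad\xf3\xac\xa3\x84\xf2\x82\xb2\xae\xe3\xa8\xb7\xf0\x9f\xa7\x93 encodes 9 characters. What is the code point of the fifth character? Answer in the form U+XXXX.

Offset 0: leading byte 0xF0 = 11110000 → 4-byte char #1 = F0 9F 9A A4.
Offset 4: leading byte 0xE3 = 11100011 → 3-byte char #2 = E3 81 9A.
Offset 7: leading byte 0xE3 = 11100011 → 3-byte char #3 = E3 83 99.
Offset 10: leading byte 0xE7 = 11100111 → 3-byte char #4 = E7 95 83.
Offset 13: leading byte 0xEF = 11101111 → 3-byte char #5 = EF AB AD.
Leading byte 0xEF = 11101111 matches 1110xxxx → 3-byte sequence.
Byte 1: 0xEF = 11101111, payload 1111 (4 bits).
Byte 2: 0xAB = 10101011 (10xxxxxx ✓), payload 101011.
Byte 3: 0xAD = 10101101 (10xxxxxx ✓), payload 101101.
Concatenate: 1111101011101101 = 0xFAED (16 bits → U+FAED).

U+FAED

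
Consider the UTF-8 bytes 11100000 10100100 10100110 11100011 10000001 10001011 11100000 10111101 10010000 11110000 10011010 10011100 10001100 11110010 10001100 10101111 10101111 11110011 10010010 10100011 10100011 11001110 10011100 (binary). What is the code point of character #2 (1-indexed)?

Offset 0: leading byte 0xE0 = 11100000 → 3-byte char #1 = E0 A4 A6.
Offset 3: leading byte 0xE3 = 11100011 → 3-byte char #2 = E3 81 8B.
Leading byte 0xE3 = 11100011 matches 1110xxxx → 3-byte sequence.
Byte 1: 0xE3 = 11100011, payload 0011 (4 bits).
Byte 2: 0x81 = 10000001 (10xxxxxx ✓), payload 000001.
Byte 3: 0x8B = 10001011 (10xxxxxx ✓), payload 001011.
Concatenate: 0011000001001011 = 0x304B (16 bits → U+304B).

U+304B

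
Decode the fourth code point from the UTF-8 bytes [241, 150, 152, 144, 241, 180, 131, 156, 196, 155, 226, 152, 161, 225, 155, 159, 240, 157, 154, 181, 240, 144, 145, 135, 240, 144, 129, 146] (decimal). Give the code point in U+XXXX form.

U+2621

Offset 0: leading byte 0xF1 = 11110001 → 4-byte char #1 = F1 96 98 90.
Offset 4: leading byte 0xF1 = 11110001 → 4-byte char #2 = F1 B4 83 9C.
Offset 8: leading byte 0xC4 = 11000100 → 2-byte char #3 = C4 9B.
Offset 10: leading byte 0xE2 = 11100010 → 3-byte char #4 = E2 98 A1.
Leading byte 0xE2 = 11100010 matches 1110xxxx → 3-byte sequence.
Byte 1: 0xE2 = 11100010, payload 0010 (4 bits).
Byte 2: 0x98 = 10011000 (10xxxxxx ✓), payload 011000.
Byte 3: 0xA1 = 10100001 (10xxxxxx ✓), payload 100001.
Concatenate: 0010011000100001 = 0x2621 (16 bits → U+2621).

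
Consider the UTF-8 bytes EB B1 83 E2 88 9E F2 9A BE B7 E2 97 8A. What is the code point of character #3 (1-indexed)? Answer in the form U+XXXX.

Offset 0: leading byte 0xEB = 11101011 → 3-byte char #1 = EB B1 83.
Offset 3: leading byte 0xE2 = 11100010 → 3-byte char #2 = E2 88 9E.
Offset 6: leading byte 0xF2 = 11110010 → 4-byte char #3 = F2 9A BE B7.
Leading byte 0xF2 = 11110010 matches 11110xxx → 4-byte sequence.
Byte 1: 0xF2 = 11110010, payload 010 (3 bits).
Byte 2: 0x9A = 10011010 (10xxxxxx ✓), payload 011010.
Byte 3: 0xBE = 10111110 (10xxxxxx ✓), payload 111110.
Byte 4: 0xB7 = 10110111 (10xxxxxx ✓), payload 110111.
Concatenate: 010011010111110110111 = 0x9AFB7 (21 bits → U+9AFB7).

U+9AFB7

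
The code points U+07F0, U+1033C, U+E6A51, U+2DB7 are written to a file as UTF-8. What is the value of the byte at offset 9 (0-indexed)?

0x91

U+07F0 → 2-byte form DF B0 at offsets 0–1.
U+1033C → 4-byte form F0 90 8C BC at offsets 2–5.
U+E6A51 → 4-byte form F3 A6 A9 91 at offsets 6–9.
Offset 9 falls in char 3's range; it's byte 4 of F3 A6 A9 91 = 0x91.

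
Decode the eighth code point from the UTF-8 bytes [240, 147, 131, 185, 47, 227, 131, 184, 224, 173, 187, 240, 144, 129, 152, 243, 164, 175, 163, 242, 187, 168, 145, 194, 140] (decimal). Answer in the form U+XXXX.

Offset 0: leading byte 0xF0 = 11110000 → 4-byte char #1 = F0 93 83 B9.
Offset 4: leading byte 0x2F = 00101111 → 1-byte char #2 = 2F.
Offset 5: leading byte 0xE3 = 11100011 → 3-byte char #3 = E3 83 B8.
Offset 8: leading byte 0xE0 = 11100000 → 3-byte char #4 = E0 AD BB.
Offset 11: leading byte 0xF0 = 11110000 → 4-byte char #5 = F0 90 81 98.
Offset 15: leading byte 0xF3 = 11110011 → 4-byte char #6 = F3 A4 AF A3.
Offset 19: leading byte 0xF2 = 11110010 → 4-byte char #7 = F2 BB A8 91.
Offset 23: leading byte 0xC2 = 11000010 → 2-byte char #8 = C2 8C.
Leading byte 0xC2 = 11000010 matches 110xxxxx → 2-byte sequence.
Byte 1: 0xC2 = 11000010, payload 00010 (5 bits).
Byte 2: 0x8C = 10001100 (10xxxxxx ✓), payload 001100.
Concatenate: 00010001100 = 0x8C (11 bits → U+008C).

U+008C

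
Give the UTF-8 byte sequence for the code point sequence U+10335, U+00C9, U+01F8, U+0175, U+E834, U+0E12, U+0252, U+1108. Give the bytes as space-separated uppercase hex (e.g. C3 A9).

F0 90 8C B5 C3 89 C7 B8 C5 B5 EE A0 B4 E0 B8 92 C9 92 E1 84 88

U+10335: 4-byte form → F0 90 8C B5.
U+00C9: 2-byte form → C3 89.
U+01F8: 2-byte form → C7 B8.
U+0175: 2-byte form → C5 B5.
U+E834: 3-byte form → EE A0 B4.
U+0E12: 3-byte form → E0 B8 92.
U+0252: 2-byte form → C9 92.
U+1108: 3-byte form → E1 84 88.
Concatenated (21 bytes): F0 90 8C B5 C3 89 C7 B8 C5 B5 EE A0 B4 E0 B8 92 C9 92 E1 84 88.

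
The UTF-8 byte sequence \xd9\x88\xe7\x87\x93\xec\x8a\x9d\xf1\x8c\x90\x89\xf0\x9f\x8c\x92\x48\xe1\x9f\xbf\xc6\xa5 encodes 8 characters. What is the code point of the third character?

Offset 0: leading byte 0xD9 = 11011001 → 2-byte char #1 = D9 88.
Offset 2: leading byte 0xE7 = 11100111 → 3-byte char #2 = E7 87 93.
Offset 5: leading byte 0xEC = 11101100 → 3-byte char #3 = EC 8A 9D.
Leading byte 0xEC = 11101100 matches 1110xxxx → 3-byte sequence.
Byte 1: 0xEC = 11101100, payload 1100 (4 bits).
Byte 2: 0x8A = 10001010 (10xxxxxx ✓), payload 001010.
Byte 3: 0x9D = 10011101 (10xxxxxx ✓), payload 011101.
Concatenate: 1100001010011101 = 0xC29D (16 bits → U+C29D).

U+C29D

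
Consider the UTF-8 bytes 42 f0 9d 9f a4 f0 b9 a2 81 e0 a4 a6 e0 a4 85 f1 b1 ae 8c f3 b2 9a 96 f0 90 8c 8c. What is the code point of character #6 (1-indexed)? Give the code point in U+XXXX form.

U+71B8C

Offset 0: leading byte 0x42 = 01000010 → 1-byte char #1 = 42.
Offset 1: leading byte 0xF0 = 11110000 → 4-byte char #2 = F0 9D 9F A4.
Offset 5: leading byte 0xF0 = 11110000 → 4-byte char #3 = F0 B9 A2 81.
Offset 9: leading byte 0xE0 = 11100000 → 3-byte char #4 = E0 A4 A6.
Offset 12: leading byte 0xE0 = 11100000 → 3-byte char #5 = E0 A4 85.
Offset 15: leading byte 0xF1 = 11110001 → 4-byte char #6 = F1 B1 AE 8C.
Leading byte 0xF1 = 11110001 matches 11110xxx → 4-byte sequence.
Byte 1: 0xF1 = 11110001, payload 001 (3 bits).
Byte 2: 0xB1 = 10110001 (10xxxxxx ✓), payload 110001.
Byte 3: 0xAE = 10101110 (10xxxxxx ✓), payload 101110.
Byte 4: 0x8C = 10001100 (10xxxxxx ✓), payload 001100.
Concatenate: 001110001101110001100 = 0x71B8C (21 bits → U+71B8C).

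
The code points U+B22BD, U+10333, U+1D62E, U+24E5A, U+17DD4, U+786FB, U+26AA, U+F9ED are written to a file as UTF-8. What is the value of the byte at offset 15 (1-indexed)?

1-indexed offset 15 is 0-indexed offset 14.
U+B22BD → 4-byte form F2 B2 8A BD at offsets 0–3.
U+10333 → 4-byte form F0 90 8C B3 at offsets 4–7.
U+1D62E → 4-byte form F0 9D 98 AE at offsets 8–11.
U+24E5A → 4-byte form F0 A4 B9 9A at offsets 12–15.
Offset 14 falls in char 4's range; it's byte 3 of F0 A4 B9 9A = 0xB9.

0xB9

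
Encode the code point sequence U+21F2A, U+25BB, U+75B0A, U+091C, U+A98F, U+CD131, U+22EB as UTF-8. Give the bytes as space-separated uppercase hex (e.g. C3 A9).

F0 A1 BC AA E2 96 BB F1 B5 AC 8A E0 A4 9C EA A6 8F F3 8D 84 B1 E2 8B AB

U+21F2A: 4-byte form → F0 A1 BC AA.
U+25BB: 3-byte form → E2 96 BB.
U+75B0A: 4-byte form → F1 B5 AC 8A.
U+091C: 3-byte form → E0 A4 9C.
U+A98F: 3-byte form → EA A6 8F.
U+CD131: 4-byte form → F3 8D 84 B1.
U+22EB: 3-byte form → E2 8B AB.
Concatenated (24 bytes): F0 A1 BC AA E2 96 BB F1 B5 AC 8A E0 A4 9C EA A6 8F F3 8D 84 B1 E2 8B AB.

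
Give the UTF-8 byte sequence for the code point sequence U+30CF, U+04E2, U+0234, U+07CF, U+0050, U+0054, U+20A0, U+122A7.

U+30CF: 3-byte form → E3 83 8F.
U+04E2: 2-byte form → D3 A2.
U+0234: 2-byte form → C8 B4.
U+07CF: 2-byte form → DF 8F.
U+0050: 1-byte form → 50.
U+0054: 1-byte form → 54.
U+20A0: 3-byte form → E2 82 A0.
U+122A7: 4-byte form → F0 92 8A A7.
Concatenated (18 bytes): E3 83 8F D3 A2 C8 B4 DF 8F 50 54 E2 82 A0 F0 92 8A A7.

E3 83 8F D3 A2 C8 B4 DF 8F 50 54 E2 82 A0 F0 92 8A A7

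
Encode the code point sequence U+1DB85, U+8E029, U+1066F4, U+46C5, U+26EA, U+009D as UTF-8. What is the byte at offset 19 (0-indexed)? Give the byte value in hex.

0x9D

U+1DB85 → 4-byte form F0 9D AE 85 at offsets 0–3.
U+8E029 → 4-byte form F2 8E 80 A9 at offsets 4–7.
U+1066F4 → 4-byte form F4 86 9B B4 at offsets 8–11.
U+46C5 → 3-byte form E4 9B 85 at offsets 12–14.
U+26EA → 3-byte form E2 9B AA at offsets 15–17.
U+009D → 2-byte form C2 9D at offsets 18–19.
Offset 19 falls in char 6's range; it's byte 2 of C2 9D = 0x9D.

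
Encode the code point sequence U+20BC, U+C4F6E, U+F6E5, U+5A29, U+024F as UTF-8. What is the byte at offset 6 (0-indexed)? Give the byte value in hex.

0xAE

U+20BC → 3-byte form E2 82 BC at offsets 0–2.
U+C4F6E → 4-byte form F3 84 BD AE at offsets 3–6.
Offset 6 falls in char 2's range; it's byte 4 of F3 84 BD AE = 0xAE.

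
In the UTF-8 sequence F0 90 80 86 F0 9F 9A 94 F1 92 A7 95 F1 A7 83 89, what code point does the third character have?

Offset 0: leading byte 0xF0 = 11110000 → 4-byte char #1 = F0 90 80 86.
Offset 4: leading byte 0xF0 = 11110000 → 4-byte char #2 = F0 9F 9A 94.
Offset 8: leading byte 0xF1 = 11110001 → 4-byte char #3 = F1 92 A7 95.
Leading byte 0xF1 = 11110001 matches 11110xxx → 4-byte sequence.
Byte 1: 0xF1 = 11110001, payload 001 (3 bits).
Byte 2: 0x92 = 10010010 (10xxxxxx ✓), payload 010010.
Byte 3: 0xA7 = 10100111 (10xxxxxx ✓), payload 100111.
Byte 4: 0x95 = 10010101 (10xxxxxx ✓), payload 010101.
Concatenate: 001010010100111010101 = 0x529D5 (21 bits → U+529D5).

U+529D5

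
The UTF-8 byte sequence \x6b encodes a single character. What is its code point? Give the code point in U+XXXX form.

U+006B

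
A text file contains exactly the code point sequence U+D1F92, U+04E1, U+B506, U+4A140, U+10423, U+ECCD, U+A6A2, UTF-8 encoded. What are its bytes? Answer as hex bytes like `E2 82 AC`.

U+D1F92: 4-byte form → F3 91 BE 92.
U+04E1: 2-byte form → D3 A1.
U+B506: 3-byte form → EB 94 86.
U+4A140: 4-byte form → F1 8A 85 80.
U+10423: 4-byte form → F0 90 90 A3.
U+ECCD: 3-byte form → EE B3 8D.
U+A6A2: 3-byte form → EA 9A A2.
Concatenated (23 bytes): F3 91 BE 92 D3 A1 EB 94 86 F1 8A 85 80 F0 90 90 A3 EE B3 8D EA 9A A2.

F3 91 BE 92 D3 A1 EB 94 86 F1 8A 85 80 F0 90 90 A3 EE B3 8D EA 9A A2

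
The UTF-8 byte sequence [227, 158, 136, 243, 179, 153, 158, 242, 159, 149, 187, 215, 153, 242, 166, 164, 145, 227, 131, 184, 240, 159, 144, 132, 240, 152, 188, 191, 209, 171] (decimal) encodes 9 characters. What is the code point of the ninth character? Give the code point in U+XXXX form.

Offset 0: leading byte 0xE3 = 11100011 → 3-byte char #1 = E3 9E 88.
Offset 3: leading byte 0xF3 = 11110011 → 4-byte char #2 = F3 B3 99 9E.
Offset 7: leading byte 0xF2 = 11110010 → 4-byte char #3 = F2 9F 95 BB.
Offset 11: leading byte 0xD7 = 11010111 → 2-byte char #4 = D7 99.
Offset 13: leading byte 0xF2 = 11110010 → 4-byte char #5 = F2 A6 A4 91.
Offset 17: leading byte 0xE3 = 11100011 → 3-byte char #6 = E3 83 B8.
Offset 20: leading byte 0xF0 = 11110000 → 4-byte char #7 = F0 9F 90 84.
Offset 24: leading byte 0xF0 = 11110000 → 4-byte char #8 = F0 98 BC BF.
Offset 28: leading byte 0xD1 = 11010001 → 2-byte char #9 = D1 AB.
Leading byte 0xD1 = 11010001 matches 110xxxxx → 2-byte sequence.
Byte 1: 0xD1 = 11010001, payload 10001 (5 bits).
Byte 2: 0xAB = 10101011 (10xxxxxx ✓), payload 101011.
Concatenate: 10001101011 = 0x46B (11 bits → U+046B).

U+046B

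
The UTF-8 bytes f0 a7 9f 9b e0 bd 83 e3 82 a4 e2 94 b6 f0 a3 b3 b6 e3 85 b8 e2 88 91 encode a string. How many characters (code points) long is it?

Byte at offset 0: 0xF0 = 11110000 → 4-byte char (#1). Advance 4.
Byte at offset 4: 0xE0 = 11100000 → 3-byte char (#2). Advance 3.
Byte at offset 7: 0xE3 = 11100011 → 3-byte char (#3). Advance 3.
Byte at offset 10: 0xE2 = 11100010 → 3-byte char (#4). Advance 3.
Byte at offset 13: 0xF0 = 11110000 → 4-byte char (#5). Advance 4.
Byte at offset 17: 0xE3 = 11100011 → 3-byte char (#6). Advance 3.
Byte at offset 20: 0xE2 = 11100010 → 3-byte char (#7). Advance 3.
Reached end at offset 23 after 7 code points.

7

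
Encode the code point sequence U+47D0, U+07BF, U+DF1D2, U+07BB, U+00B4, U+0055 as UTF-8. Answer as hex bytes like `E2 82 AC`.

U+47D0: 3-byte form → E4 9F 90.
U+07BF: 2-byte form → DE BF.
U+DF1D2: 4-byte form → F3 9F 87 92.
U+07BB: 2-byte form → DE BB.
U+00B4: 2-byte form → C2 B4.
U+0055: 1-byte form → 55.
Concatenated (14 bytes): E4 9F 90 DE BF F3 9F 87 92 DE BB C2 B4 55.

E4 9F 90 DE BF F3 9F 87 92 DE BB C2 B4 55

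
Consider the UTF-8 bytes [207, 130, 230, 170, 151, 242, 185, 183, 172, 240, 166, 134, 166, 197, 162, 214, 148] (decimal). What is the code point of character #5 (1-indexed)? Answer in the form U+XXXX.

U+0162

Offset 0: leading byte 0xCF = 11001111 → 2-byte char #1 = CF 82.
Offset 2: leading byte 0xE6 = 11100110 → 3-byte char #2 = E6 AA 97.
Offset 5: leading byte 0xF2 = 11110010 → 4-byte char #3 = F2 B9 B7 AC.
Offset 9: leading byte 0xF0 = 11110000 → 4-byte char #4 = F0 A6 86 A6.
Offset 13: leading byte 0xC5 = 11000101 → 2-byte char #5 = C5 A2.
Leading byte 0xC5 = 11000101 matches 110xxxxx → 2-byte sequence.
Byte 1: 0xC5 = 11000101, payload 00101 (5 bits).
Byte 2: 0xA2 = 10100010 (10xxxxxx ✓), payload 100010.
Concatenate: 00101100010 = 0x162 (11 bits → U+0162).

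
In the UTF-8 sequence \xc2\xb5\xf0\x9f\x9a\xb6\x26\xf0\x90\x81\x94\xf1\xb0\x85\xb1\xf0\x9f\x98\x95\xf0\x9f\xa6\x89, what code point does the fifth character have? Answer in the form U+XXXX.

Offset 0: leading byte 0xC2 = 11000010 → 2-byte char #1 = C2 B5.
Offset 2: leading byte 0xF0 = 11110000 → 4-byte char #2 = F0 9F 9A B6.
Offset 6: leading byte 0x26 = 00100110 → 1-byte char #3 = 26.
Offset 7: leading byte 0xF0 = 11110000 → 4-byte char #4 = F0 90 81 94.
Offset 11: leading byte 0xF1 = 11110001 → 4-byte char #5 = F1 B0 85 B1.
Leading byte 0xF1 = 11110001 matches 11110xxx → 4-byte sequence.
Byte 1: 0xF1 = 11110001, payload 001 (3 bits).
Byte 2: 0xB0 = 10110000 (10xxxxxx ✓), payload 110000.
Byte 3: 0x85 = 10000101 (10xxxxxx ✓), payload 000101.
Byte 4: 0xB1 = 10110001 (10xxxxxx ✓), payload 110001.
Concatenate: 001110000000101110001 = 0x70171 (21 bits → U+70171).

U+70171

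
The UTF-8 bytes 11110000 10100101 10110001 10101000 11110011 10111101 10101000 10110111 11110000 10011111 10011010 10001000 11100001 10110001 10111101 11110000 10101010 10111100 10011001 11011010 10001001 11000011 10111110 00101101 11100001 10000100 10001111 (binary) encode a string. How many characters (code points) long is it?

Byte at offset 0: 0xF0 = 11110000 → 4-byte char (#1). Advance 4.
Byte at offset 4: 0xF3 = 11110011 → 4-byte char (#2). Advance 4.
Byte at offset 8: 0xF0 = 11110000 → 4-byte char (#3). Advance 4.
Byte at offset 12: 0xE1 = 11100001 → 3-byte char (#4). Advance 3.
Byte at offset 15: 0xF0 = 11110000 → 4-byte char (#5). Advance 4.
Byte at offset 19: 0xDA = 11011010 → 2-byte char (#6). Advance 2.
Byte at offset 21: 0xC3 = 11000011 → 2-byte char (#7). Advance 2.
Byte at offset 23: 0x2D = 00101101 → 1-byte char (#8). Advance 1.
Byte at offset 24: 0xE1 = 11100001 → 3-byte char (#9). Advance 3.
Reached end at offset 27 after 9 code points.

9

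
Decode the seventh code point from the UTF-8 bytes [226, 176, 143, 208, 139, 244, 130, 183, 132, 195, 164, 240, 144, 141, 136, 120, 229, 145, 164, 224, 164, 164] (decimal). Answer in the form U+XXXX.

Offset 0: leading byte 0xE2 = 11100010 → 3-byte char #1 = E2 B0 8F.
Offset 3: leading byte 0xD0 = 11010000 → 2-byte char #2 = D0 8B.
Offset 5: leading byte 0xF4 = 11110100 → 4-byte char #3 = F4 82 B7 84.
Offset 9: leading byte 0xC3 = 11000011 → 2-byte char #4 = C3 A4.
Offset 11: leading byte 0xF0 = 11110000 → 4-byte char #5 = F0 90 8D 88.
Offset 15: leading byte 0x78 = 01111000 → 1-byte char #6 = 78.
Offset 16: leading byte 0xE5 = 11100101 → 3-byte char #7 = E5 91 A4.
Leading byte 0xE5 = 11100101 matches 1110xxxx → 3-byte sequence.
Byte 1: 0xE5 = 11100101, payload 0101 (4 bits).
Byte 2: 0x91 = 10010001 (10xxxxxx ✓), payload 010001.
Byte 3: 0xA4 = 10100100 (10xxxxxx ✓), payload 100100.
Concatenate: 0101010001100100 = 0x5464 (16 bits → U+5464).

U+5464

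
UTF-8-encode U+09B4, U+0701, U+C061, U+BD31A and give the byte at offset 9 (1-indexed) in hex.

1-indexed offset 9 is 0-indexed offset 8.
U+09B4 → 3-byte form E0 A6 B4 at offsets 0–2.
U+0701 → 2-byte form DC 81 at offsets 3–4.
U+C061 → 3-byte form EC 81 A1 at offsets 5–7.
U+BD31A → 4-byte form F2 BD 8C 9A at offsets 8–11.
Offset 8 falls in char 4's range; it's byte 1 of F2 BD 8C 9A = 0xF2.

0xF2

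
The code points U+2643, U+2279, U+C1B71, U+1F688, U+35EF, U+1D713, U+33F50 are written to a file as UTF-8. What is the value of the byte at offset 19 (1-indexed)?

1-indexed offset 19 is 0-indexed offset 18.
U+2643 → 3-byte form E2 99 83 at offsets 0–2.
U+2279 → 3-byte form E2 89 B9 at offsets 3–5.
U+C1B71 → 4-byte form F3 81 AD B1 at offsets 6–9.
U+1F688 → 4-byte form F0 9F 9A 88 at offsets 10–13.
U+35EF → 3-byte form E3 97 AF at offsets 14–16.
U+1D713 → 4-byte form F0 9D 9C 93 at offsets 17–20.
Offset 18 falls in char 6's range; it's byte 2 of F0 9D 9C 93 = 0x9D.

0x9D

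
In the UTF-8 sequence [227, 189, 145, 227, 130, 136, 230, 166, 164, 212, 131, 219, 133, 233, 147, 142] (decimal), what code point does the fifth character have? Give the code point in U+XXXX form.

Offset 0: leading byte 0xE3 = 11100011 → 3-byte char #1 = E3 BD 91.
Offset 3: leading byte 0xE3 = 11100011 → 3-byte char #2 = E3 82 88.
Offset 6: leading byte 0xE6 = 11100110 → 3-byte char #3 = E6 A6 A4.
Offset 9: leading byte 0xD4 = 11010100 → 2-byte char #4 = D4 83.
Offset 11: leading byte 0xDB = 11011011 → 2-byte char #5 = DB 85.
Leading byte 0xDB = 11011011 matches 110xxxxx → 2-byte sequence.
Byte 1: 0xDB = 11011011, payload 11011 (5 bits).
Byte 2: 0x85 = 10000101 (10xxxxxx ✓), payload 000101.
Concatenate: 11011000101 = 0x6C5 (11 bits → U+06C5).

U+06C5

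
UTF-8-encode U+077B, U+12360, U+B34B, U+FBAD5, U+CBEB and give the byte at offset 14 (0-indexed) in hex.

U+077B → 2-byte form DD BB at offsets 0–1.
U+12360 → 4-byte form F0 92 8D A0 at offsets 2–5.
U+B34B → 3-byte form EB 8D 8B at offsets 6–8.
U+FBAD5 → 4-byte form F3 BB AB 95 at offsets 9–12.
U+CBEB → 3-byte form EC AF AB at offsets 13–15.
Offset 14 falls in char 5's range; it's byte 2 of EC AF AB = 0xAF.

0xAF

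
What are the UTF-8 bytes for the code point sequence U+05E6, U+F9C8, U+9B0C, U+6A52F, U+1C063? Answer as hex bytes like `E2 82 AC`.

U+05E6: 2-byte form → D7 A6.
U+F9C8: 3-byte form → EF A7 88.
U+9B0C: 3-byte form → E9 AC 8C.
U+6A52F: 4-byte form → F1 AA 94 AF.
U+1C063: 4-byte form → F0 9C 81 A3.
Concatenated (16 bytes): D7 A6 EF A7 88 E9 AC 8C F1 AA 94 AF F0 9C 81 A3.

D7 A6 EF A7 88 E9 AC 8C F1 AA 94 AF F0 9C 81 A3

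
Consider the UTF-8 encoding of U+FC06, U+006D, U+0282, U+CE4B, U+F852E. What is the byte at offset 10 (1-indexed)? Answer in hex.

1-indexed offset 10 is 0-indexed offset 9.
U+FC06 → 3-byte form EF B0 86 at offsets 0–2.
U+006D → 1-byte form 6D at offsets 3–3.
U+0282 → 2-byte form CA 82 at offsets 4–5.
U+CE4B → 3-byte form EC B9 8B at offsets 6–8.
U+F852E → 4-byte form F3 B8 94 AE at offsets 9–12.
Offset 9 falls in char 5's range; it's byte 1 of F3 B8 94 AE = 0xF3.

0xF3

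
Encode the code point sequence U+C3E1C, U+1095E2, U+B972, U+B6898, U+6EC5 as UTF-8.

F3 83 B8 9C F4 89 97 A2 EB A5 B2 F2 B6 A2 98 E6 BB 85

U+C3E1C: 4-byte form → F3 83 B8 9C.
U+1095E2: 4-byte form → F4 89 97 A2.
U+B972: 3-byte form → EB A5 B2.
U+B6898: 4-byte form → F2 B6 A2 98.
U+6EC5: 3-byte form → E6 BB 85.
Concatenated (18 bytes): F3 83 B8 9C F4 89 97 A2 EB A5 B2 F2 B6 A2 98 E6 BB 85.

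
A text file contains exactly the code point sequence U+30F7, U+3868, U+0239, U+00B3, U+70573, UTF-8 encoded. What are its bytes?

E3 83 B7 E3 A1 A8 C8 B9 C2 B3 F1 B0 95 B3

U+30F7: 3-byte form → E3 83 B7.
U+3868: 3-byte form → E3 A1 A8.
U+0239: 2-byte form → C8 B9.
U+00B3: 2-byte form → C2 B3.
U+70573: 4-byte form → F1 B0 95 B3.
Concatenated (14 bytes): E3 83 B7 E3 A1 A8 C8 B9 C2 B3 F1 B0 95 B3.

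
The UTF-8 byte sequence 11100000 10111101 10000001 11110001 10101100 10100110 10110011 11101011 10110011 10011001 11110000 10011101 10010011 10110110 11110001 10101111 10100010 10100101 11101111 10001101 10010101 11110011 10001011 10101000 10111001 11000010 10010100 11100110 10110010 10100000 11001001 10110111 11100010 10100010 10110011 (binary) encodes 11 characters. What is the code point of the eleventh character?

U+28B3

Offset 0: leading byte 0xE0 = 11100000 → 3-byte char #1 = E0 BD 81.
Offset 3: leading byte 0xF1 = 11110001 → 4-byte char #2 = F1 AC A6 B3.
Offset 7: leading byte 0xEB = 11101011 → 3-byte char #3 = EB B3 99.
Offset 10: leading byte 0xF0 = 11110000 → 4-byte char #4 = F0 9D 93 B6.
Offset 14: leading byte 0xF1 = 11110001 → 4-byte char #5 = F1 AF A2 A5.
Offset 18: leading byte 0xEF = 11101111 → 3-byte char #6 = EF 8D 95.
Offset 21: leading byte 0xF3 = 11110011 → 4-byte char #7 = F3 8B A8 B9.
Offset 25: leading byte 0xC2 = 11000010 → 2-byte char #8 = C2 94.
Offset 27: leading byte 0xE6 = 11100110 → 3-byte char #9 = E6 B2 A0.
Offset 30: leading byte 0xC9 = 11001001 → 2-byte char #10 = C9 B7.
Offset 32: leading byte 0xE2 = 11100010 → 3-byte char #11 = E2 A2 B3.
Leading byte 0xE2 = 11100010 matches 1110xxxx → 3-byte sequence.
Byte 1: 0xE2 = 11100010, payload 0010 (4 bits).
Byte 2: 0xA2 = 10100010 (10xxxxxx ✓), payload 100010.
Byte 3: 0xB3 = 10110011 (10xxxxxx ✓), payload 110011.
Concatenate: 0010100010110011 = 0x28B3 (16 bits → U+28B3).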